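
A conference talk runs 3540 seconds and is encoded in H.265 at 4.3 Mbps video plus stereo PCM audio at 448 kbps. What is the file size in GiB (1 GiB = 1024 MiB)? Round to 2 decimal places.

1.96 GiB

Audio: 448 kbps = 0.448 Mbps.
Total bitrate: 4.3 + 0.448 = 4.748 Mbps.
Stream data: 4.748 Mbps × 3540 s = 16807.9 Mb.
16,808 Mb = 2,100,990,000 bytes ÷ 1,073,741,824 = 1.957 GiB.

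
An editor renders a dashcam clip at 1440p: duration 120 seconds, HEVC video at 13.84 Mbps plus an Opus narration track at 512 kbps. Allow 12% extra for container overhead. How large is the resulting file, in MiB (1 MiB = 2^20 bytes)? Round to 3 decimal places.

Audio: 512 kbps = 0.512 Mbps.
Total bitrate: 13.84 + 0.512 = 14.352 Mbps.
Stream data: 14.352 Mbps × 120 s = 1722.2 Mb.
With 12% container overhead: ×1.12.
1,929 Mb = 241,113,600 bytes ÷ 1,048,576 = 229.9 MiB.

229.944 MiB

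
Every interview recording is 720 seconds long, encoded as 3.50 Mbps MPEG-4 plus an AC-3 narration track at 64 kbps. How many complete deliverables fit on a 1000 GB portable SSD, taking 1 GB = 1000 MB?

3117

Audio: 64 kbps = 0.064 Mbps.
Total bitrate: 3.564 Mbps.
Per item: 3.564 Mbps × 720 s = 2,566 Mb = 320.8 MB.
Capacity: 1000 GB = 8,000,000 Mb; 3117.60 items → 3117 complete.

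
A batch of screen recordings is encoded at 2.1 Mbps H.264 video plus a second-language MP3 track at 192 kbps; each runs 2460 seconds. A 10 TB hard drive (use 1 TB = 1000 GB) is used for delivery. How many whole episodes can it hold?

14188

Audio: 192 kbps = 0.192 Mbps.
Total bitrate: 2.292 Mbps.
Per item: 2.292 Mbps × 2460 s = 5,638 Mb = 704.8 MB.
Capacity: 10 TB = 80,000,000 Mb; 14188.62 items → 14188 complete.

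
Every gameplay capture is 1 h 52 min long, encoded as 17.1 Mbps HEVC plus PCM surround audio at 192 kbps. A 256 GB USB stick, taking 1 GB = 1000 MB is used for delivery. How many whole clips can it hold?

17

1 h 52 min = 112 min = 6720 s
Audio: 192 kbps = 0.192 Mbps.
Total bitrate: 17.292 Mbps.
Per item: 17.292 Mbps × 6720 s = 116,202 Mb = 14,525 MB.
Capacity: 256 GB = 2,048,000 Mb; 17.62 items → 17 complete.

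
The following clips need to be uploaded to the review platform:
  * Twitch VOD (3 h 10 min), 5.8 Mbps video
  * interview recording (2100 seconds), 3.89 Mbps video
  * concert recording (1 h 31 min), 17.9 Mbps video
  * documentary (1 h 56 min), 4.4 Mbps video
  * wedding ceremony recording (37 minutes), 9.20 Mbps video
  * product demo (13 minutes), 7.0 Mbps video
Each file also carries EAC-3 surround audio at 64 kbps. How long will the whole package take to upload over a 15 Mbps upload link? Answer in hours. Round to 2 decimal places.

Audio: 64 kbps = 0.064 Mbps.
Twitch VOD: 5.864 Mbps × 11400 s = 66849.6 Mb
interview recording: 3.954 Mbps × 2100 s = 8303.4 Mb
concert recording: 17.964 Mbps × 5460 s = 98083.4 Mb
documentary: 4.464 Mbps × 6960 s = 31069.4 Mb
wedding ceremony recording: 9.264 Mbps × 2220 s = 20566.1 Mb
product demo: 7.064 Mbps × 780 s = 5509.9 Mb
Total: 230381.9 Mb = 28797.7 MB.
At 15 Mbps: 230381.9 / 15 = 15359 s ≈ 4.27 hours.

4.27 hours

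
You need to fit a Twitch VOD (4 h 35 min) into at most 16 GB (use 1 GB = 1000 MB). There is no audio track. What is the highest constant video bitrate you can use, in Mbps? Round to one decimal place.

7.8 Mbps

Budget: 16 GB = 128000.0 Mb.
4 h 35 min = 275 min = 16500 s
Total bitrate budget: 128000.0 Mb / 16500 s = 7.758 Mbps.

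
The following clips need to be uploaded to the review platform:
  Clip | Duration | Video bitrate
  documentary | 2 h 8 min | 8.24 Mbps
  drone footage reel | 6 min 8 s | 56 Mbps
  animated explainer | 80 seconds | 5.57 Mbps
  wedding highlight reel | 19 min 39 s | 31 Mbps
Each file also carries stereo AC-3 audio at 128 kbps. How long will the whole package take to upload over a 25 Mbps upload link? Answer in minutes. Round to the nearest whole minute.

81 minutes

Audio: 128 kbps = 0.128 Mbps.
documentary: 8.368 Mbps × 7680 s = 64266.2 Mb
drone footage reel: 56.128 Mbps × 368 s = 20655.1 Mb
animated explainer: 5.698 Mbps × 80 s = 455.8 Mb
wedding highlight reel: 31.128 Mbps × 1179 s = 36699.9 Mb
Total: 122077.1 Mb = 15259.6 MB.
At 25 Mbps: 122077.1 / 25 = 4883 s ≈ 81.4 minutes.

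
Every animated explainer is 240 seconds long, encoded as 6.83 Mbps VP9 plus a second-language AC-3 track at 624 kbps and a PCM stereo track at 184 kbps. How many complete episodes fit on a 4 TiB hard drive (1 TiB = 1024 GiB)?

19193

Audio total: 624 + 184 = 808 kbps = 0.808 Mbps.
Total bitrate: 7.638 Mbps.
Per item: 7.638 Mbps × 240 s = 1,833 Mb = 229.1 MB.
Capacity: 4 TiB = 35,184,372 Mb; 19193.71 items → 19193 complete.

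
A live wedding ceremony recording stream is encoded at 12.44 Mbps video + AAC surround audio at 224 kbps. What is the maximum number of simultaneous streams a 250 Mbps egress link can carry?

19

Audio: 224 kbps = 0.224 Mbps.
Per-viewer media rate: 12.664 Mbps.
250 Mbps = 250.0 Mbps; 250.0 / 12.664 = 19.74 → 19 viewers.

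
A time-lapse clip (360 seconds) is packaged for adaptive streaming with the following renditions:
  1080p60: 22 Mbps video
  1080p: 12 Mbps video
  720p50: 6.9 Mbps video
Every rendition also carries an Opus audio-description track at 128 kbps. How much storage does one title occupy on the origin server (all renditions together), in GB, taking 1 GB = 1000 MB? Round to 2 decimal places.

Audio: 128 kbps = 0.128 Mbps.
Sum of rendition bitrates: (22+0.128) + (12+0.128) + (6.9+0.128) = 41.284 Mbps.
× 360 s = 14,862 Mb = 1,858 MB = 1.858 GB.

1.86 GB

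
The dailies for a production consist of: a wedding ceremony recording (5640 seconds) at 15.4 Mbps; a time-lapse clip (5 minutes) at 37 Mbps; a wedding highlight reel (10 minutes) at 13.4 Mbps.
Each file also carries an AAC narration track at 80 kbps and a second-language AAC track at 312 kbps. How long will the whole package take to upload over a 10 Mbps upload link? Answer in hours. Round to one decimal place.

3.0 hours

Audio total: 80 + 312 = 392 kbps = 0.392 Mbps.
wedding ceremony recording: 15.792 Mbps × 5640 s = 89066.9 Mb
time-lapse clip: 37.392 Mbps × 300 s = 11217.6 Mb
wedding highlight reel: 13.792 Mbps × 600 s = 8275.2 Mb
Total: 108559.7 Mb = 13570.0 MB.
At 10 Mbps: 108559.7 / 10 = 10856 s ≈ 3.02 hours.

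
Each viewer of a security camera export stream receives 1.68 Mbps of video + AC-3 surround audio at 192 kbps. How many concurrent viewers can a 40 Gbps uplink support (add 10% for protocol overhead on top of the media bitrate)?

Audio: 192 kbps = 0.192 Mbps.
Per-viewer media rate: 1.872 Mbps.
On the wire with 10% overhead: 2.059 Mbps.
40 Gbps = 40,000 Mbps; 40,000 / 2.059 = 19425.02 → 19425 viewers.

19425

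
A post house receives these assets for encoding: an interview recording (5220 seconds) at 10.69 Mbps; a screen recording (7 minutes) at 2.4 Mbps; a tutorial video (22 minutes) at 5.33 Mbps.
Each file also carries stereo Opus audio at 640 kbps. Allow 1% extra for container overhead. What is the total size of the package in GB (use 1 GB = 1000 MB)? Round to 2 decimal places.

8.62 GB

Audio: 640 kbps = 0.640 Mbps.
interview recording: 11.330 Mbps × 5220 s × 1.01 = 59734.0 Mb
screen recording: 3.040 Mbps × 420 s × 1.01 = 1289.6 Mb
tutorial video: 5.970 Mbps × 1320 s × 1.01 = 7959.2 Mb
Total: 68982.8 Mb = 8622.8 MB.
= 8.623 GB.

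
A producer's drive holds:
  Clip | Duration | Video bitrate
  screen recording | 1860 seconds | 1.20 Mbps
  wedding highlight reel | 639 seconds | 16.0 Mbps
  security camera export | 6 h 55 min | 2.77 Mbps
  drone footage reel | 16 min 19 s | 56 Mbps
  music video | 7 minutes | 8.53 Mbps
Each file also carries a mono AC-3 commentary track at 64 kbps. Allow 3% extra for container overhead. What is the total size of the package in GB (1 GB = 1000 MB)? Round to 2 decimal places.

18.24 GB

Audio: 64 kbps = 0.064 Mbps.
screen recording: 1.264 Mbps × 1860 s × 1.03 = 2421.6 Mb
wedding highlight reel: 16.064 Mbps × 639 s × 1.03 = 10572.8 Mb
security camera export: 2.834 Mbps × 24900 s × 1.03 = 72683.6 Mb
drone footage reel: 56.064 Mbps × 979 s × 1.03 = 56533.3 Mb
music video: 8.594 Mbps × 420 s × 1.03 = 3717.8 Mb
Total: 145929.0 Mb = 18241.1 MB.
= 18.24 GB.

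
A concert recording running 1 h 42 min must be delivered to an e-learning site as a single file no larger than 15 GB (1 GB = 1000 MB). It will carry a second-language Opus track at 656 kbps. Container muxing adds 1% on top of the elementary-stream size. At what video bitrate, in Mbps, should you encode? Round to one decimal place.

Budget: 15 GB = 120000.0 Mb.
Stream payload after overhead: 120000.0 / 1.01 = 118811.9 Mb.
1 h 42 min = 102 min = 6120 s
Total bitrate budget: 118811.9 Mb / 6120 s = 19.414 Mbps.
Audio: 656 kbps = 0.656 Mbps.
Video: 19.414 − 0.656 = 18.758 Mbps.

18.8 Mbps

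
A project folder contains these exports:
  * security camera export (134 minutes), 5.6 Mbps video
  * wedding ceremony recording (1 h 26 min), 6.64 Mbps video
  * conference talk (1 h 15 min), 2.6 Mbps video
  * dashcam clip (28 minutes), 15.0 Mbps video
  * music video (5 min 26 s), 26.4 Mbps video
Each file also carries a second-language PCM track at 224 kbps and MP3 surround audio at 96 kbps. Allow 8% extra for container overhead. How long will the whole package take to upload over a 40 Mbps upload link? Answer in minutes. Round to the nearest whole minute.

59 minutes

Audio total: 224 + 96 = 320 kbps = 0.320 Mbps.
security camera export: 5.920 Mbps × 8040 s × 1.08 = 51404.5 Mb
wedding ceremony recording: 6.960 Mbps × 5160 s × 1.08 = 38786.7 Mb
conference talk: 2.920 Mbps × 4500 s × 1.08 = 14191.2 Mb
dashcam clip: 15.320 Mbps × 1680 s × 1.08 = 27796.6 Mb
music video: 26.720 Mbps × 326 s × 1.08 = 9407.6 Mb
Total: 141586.6 Mb = 17698.3 MB.
At 40 Mbps: 141586.6 / 40 = 3540 s ≈ 59 minutes.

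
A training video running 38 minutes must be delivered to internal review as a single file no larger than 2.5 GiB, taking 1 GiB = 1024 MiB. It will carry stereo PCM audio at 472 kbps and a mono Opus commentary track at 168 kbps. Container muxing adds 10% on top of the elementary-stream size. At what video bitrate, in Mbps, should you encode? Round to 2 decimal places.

7.92 Mbps

Budget: 2.5 GiB = 21474.8 Mb.
Stream payload after overhead: 21474.8 / 1.10 = 19522.6 Mb.
38 min = 2280 s
Total bitrate budget: 19522.6 Mb / 2280 s = 8.563 Mbps.
Audio total: 472 + 168 = 640 kbps = 0.640 Mbps.
Video: 8.563 − 0.640 = 7.923 Mbps.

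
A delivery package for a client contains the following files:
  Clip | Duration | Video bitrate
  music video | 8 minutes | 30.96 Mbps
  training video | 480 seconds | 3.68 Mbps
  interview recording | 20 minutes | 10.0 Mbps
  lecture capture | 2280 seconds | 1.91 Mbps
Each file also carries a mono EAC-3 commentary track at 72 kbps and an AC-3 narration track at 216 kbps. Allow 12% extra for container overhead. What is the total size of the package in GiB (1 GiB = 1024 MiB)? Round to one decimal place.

Audio total: 72 + 216 = 288 kbps = 0.288 Mbps.
music video: 31.248 Mbps × 480 s × 1.12 = 16798.9 Mb
training video: 3.968 Mbps × 480 s × 1.12 = 2133.2 Mb
interview recording: 10.288 Mbps × 1200 s × 1.12 = 13827.1 Mb
lecture capture: 2.198 Mbps × 2280 s × 1.12 = 5612.8 Mb
Total: 38372.0 Mb = 4796.5 MB.
= 4.467 GiB.

4.5 GiB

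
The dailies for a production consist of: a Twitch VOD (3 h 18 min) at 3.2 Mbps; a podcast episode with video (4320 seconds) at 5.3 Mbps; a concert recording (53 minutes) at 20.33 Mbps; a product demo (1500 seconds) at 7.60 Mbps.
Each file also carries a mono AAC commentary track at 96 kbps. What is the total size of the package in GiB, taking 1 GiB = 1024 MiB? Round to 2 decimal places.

16.18 GiB

Audio: 96 kbps = 0.096 Mbps.
Twitch VOD: 3.296 Mbps × 11880 s = 39156.5 Mb
podcast episode with video: 5.396 Mbps × 4320 s = 23310.7 Mb
concert recording: 20.426 Mbps × 3180 s = 64954.7 Mb
product demo: 7.696 Mbps × 1500 s = 11544.0 Mb
Total: 138965.9 Mb = 17370.7 MB.
= 16.18 GiB.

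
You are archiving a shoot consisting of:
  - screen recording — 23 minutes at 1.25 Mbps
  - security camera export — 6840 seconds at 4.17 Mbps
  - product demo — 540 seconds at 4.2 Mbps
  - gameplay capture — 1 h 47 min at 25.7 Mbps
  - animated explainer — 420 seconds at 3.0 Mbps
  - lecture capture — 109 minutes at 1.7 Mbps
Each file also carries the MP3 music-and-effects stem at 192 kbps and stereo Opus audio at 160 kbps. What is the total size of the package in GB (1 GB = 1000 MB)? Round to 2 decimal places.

27.21 GB

Audio total: 192 + 160 = 352 kbps = 0.352 Mbps.
screen recording: 1.602 Mbps × 1380 s = 2210.8 Mb
security camera export: 4.522 Mbps × 6840 s = 30930.5 Mb
product demo: 4.552 Mbps × 540 s = 2458.1 Mb
gameplay capture: 26.052 Mbps × 6420 s = 167253.8 Mb
animated explainer: 3.352 Mbps × 420 s = 1407.8 Mb
lecture capture: 2.052 Mbps × 6540 s = 13420.1 Mb
Total: 217681.1 Mb = 27210.1 MB.
= 27.21 GB.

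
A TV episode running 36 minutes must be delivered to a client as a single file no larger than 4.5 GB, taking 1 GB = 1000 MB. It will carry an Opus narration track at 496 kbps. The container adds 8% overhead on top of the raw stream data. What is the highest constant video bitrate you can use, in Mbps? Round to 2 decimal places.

Budget: 4.5 GB = 36000.0 Mb.
Stream payload after overhead: 36000.0 / 1.08 = 33333.3 Mb.
36 min = 2160 s
Total bitrate budget: 33333.3 Mb / 2160 s = 15.432 Mbps.
Audio: 496 kbps = 0.496 Mbps.
Video: 15.432 − 0.496 = 14.936 Mbps.

14.94 Mbps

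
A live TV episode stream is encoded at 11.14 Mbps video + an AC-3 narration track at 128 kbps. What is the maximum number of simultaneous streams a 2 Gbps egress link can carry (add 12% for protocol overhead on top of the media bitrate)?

Audio: 128 kbps = 0.128 Mbps.
Per-viewer media rate: 11.268 Mbps.
On the wire with 12% overhead: 12.620 Mbps.
2 Gbps = 2,000 Mbps; 2,000 / 12.620 = 158.48 → 158 viewers.

158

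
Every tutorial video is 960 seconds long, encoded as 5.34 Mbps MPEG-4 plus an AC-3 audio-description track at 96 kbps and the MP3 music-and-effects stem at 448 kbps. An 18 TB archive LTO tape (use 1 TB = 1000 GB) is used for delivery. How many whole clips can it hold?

25492

Audio total: 96 + 448 = 544 kbps = 0.544 Mbps.
Total bitrate: 5.884 Mbps.
Per item: 5.884 Mbps × 960 s = 5,649 Mb = 706.1 MB.
Capacity: 18 TB = 144,000,000 Mb; 25492.86 items → 25492 complete.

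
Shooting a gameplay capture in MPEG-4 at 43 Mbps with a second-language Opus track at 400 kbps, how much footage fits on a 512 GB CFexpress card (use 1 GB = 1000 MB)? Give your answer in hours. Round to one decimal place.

26.2 hours

Audio: 400 kbps = 0.400 Mbps.
Total bitrate: 43 + 0.400 = 43.400 Mbps.
Capacity: 512 GB = 4,096,000 Mb.
Recording time: 4,096,000 / 43.400 = 94,378 s ≈ 26.2 hours.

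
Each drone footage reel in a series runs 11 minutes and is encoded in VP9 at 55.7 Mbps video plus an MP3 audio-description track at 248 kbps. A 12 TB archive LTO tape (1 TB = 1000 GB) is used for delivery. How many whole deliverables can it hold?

11 min = 660 s
Audio: 248 kbps = 0.248 Mbps.
Total bitrate: 55.948 Mbps.
Per item: 55.948 Mbps × 660 s = 36,926 Mb = 4,616 MB.
Capacity: 12 TB = 96,000,000 Mb; 2599.82 items → 2599 complete.

2599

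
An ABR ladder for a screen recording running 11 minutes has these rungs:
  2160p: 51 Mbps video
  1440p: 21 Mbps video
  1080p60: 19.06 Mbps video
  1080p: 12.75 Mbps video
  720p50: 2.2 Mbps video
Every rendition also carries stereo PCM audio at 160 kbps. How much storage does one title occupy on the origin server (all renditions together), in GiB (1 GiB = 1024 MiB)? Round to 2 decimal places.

11 min = 660 s
Audio: 160 kbps = 0.160 Mbps.
Sum of rendition bitrates: (51+0.160) + (21+0.160) + (19.06+0.160) + (12.75+0.160) + (2.2+0.160) = 106.810 Mbps.
× 660 s = 70,495 Mb = 8,812 MB = 8.207 GiB.

8.21 GiB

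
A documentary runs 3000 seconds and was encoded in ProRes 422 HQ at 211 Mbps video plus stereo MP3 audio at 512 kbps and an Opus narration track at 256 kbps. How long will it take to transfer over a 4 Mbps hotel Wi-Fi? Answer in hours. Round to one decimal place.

Audio total: 512 + 256 = 768 kbps = 0.768 Mbps.
Total bitrate: 211.768 Mbps.
File: 211.768 Mbps × 3000 s = 635304.0 Mb.
At 4 Mbps: 635304.0 / 4 = 158826.0 s ≈ 44.1 hours.

44.1 hours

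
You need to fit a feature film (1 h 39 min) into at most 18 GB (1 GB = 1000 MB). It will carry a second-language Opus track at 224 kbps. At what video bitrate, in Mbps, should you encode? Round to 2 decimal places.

24.02 Mbps

Budget: 18 GB = 144000.0 Mb.
1 h 39 min = 99 min = 5940 s
Total bitrate budget: 144000.0 Mb / 5940 s = 24.242 Mbps.
Audio: 224 kbps = 0.224 Mbps.
Video: 24.242 − 0.224 = 24.018 Mbps.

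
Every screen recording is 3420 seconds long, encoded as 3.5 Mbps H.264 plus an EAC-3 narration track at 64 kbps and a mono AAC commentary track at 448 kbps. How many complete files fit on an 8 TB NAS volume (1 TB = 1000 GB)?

Audio total: 64 + 448 = 512 kbps = 0.512 Mbps.
Total bitrate: 4.012 Mbps.
Per item: 4.012 Mbps × 3420 s = 13,721 Mb = 1,715 MB.
Capacity: 8 TB = 64,000,000 Mb; 4664.37 items → 4664 complete.

4664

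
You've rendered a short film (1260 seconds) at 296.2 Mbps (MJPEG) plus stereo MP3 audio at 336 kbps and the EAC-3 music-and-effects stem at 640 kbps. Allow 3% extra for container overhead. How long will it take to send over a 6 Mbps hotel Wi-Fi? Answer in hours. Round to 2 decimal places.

Audio total: 336 + 640 = 976 kbps = 0.976 Mbps.
Total bitrate: 297.176 Mbps.
File: 297.176 Mbps × 1260 s = 374441.8 Mb.
With 3% container overhead: ×1.03. → 385675.0 Mb.
At 6 Mbps: 385675.0 / 6 = 64279.2 s ≈ 17.9 hours.

17.86 hours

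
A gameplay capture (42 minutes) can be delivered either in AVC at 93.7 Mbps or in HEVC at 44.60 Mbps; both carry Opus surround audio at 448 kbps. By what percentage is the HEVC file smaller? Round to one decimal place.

52.2%

42 min = 2520 s
Audio: 448 kbps = 0.448 Mbps.
AVC: 94.148 Mbps × 2520 s = 237253.0 Mb = 29.657 GB.
HEVC: 45.048 Mbps × 2520 s = 113521.0 Mb = 14.190 GB.
Reduction: (1 − 14.190/29.657) × 100 = 52.15%.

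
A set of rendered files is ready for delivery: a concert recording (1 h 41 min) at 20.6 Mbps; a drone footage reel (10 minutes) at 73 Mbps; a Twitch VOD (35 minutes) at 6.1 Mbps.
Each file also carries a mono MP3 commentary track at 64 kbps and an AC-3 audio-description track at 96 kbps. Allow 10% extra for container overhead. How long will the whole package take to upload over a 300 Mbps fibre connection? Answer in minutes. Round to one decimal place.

11.2 minutes

Audio total: 64 + 96 = 160 kbps = 0.160 Mbps.
concert recording: 20.760 Mbps × 6060 s × 1.10 = 138386.2 Mb
drone footage reel: 73.160 Mbps × 600 s × 1.10 = 48285.6 Mb
Twitch VOD: 6.260 Mbps × 2100 s × 1.10 = 14460.6 Mb
Total: 201132.4 Mb = 25141.5 MB.
At 300 Mbps: 201132.4 / 300 = 670 s ≈ 11.2 minutes.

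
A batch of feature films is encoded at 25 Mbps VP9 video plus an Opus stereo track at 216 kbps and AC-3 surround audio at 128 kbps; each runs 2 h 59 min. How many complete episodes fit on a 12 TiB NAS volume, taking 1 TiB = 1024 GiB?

387

2 h 59 min = 179 min = 10740 s
Audio total: 216 + 128 = 344 kbps = 0.344 Mbps.
Total bitrate: 25.344 Mbps.
Per item: 25.344 Mbps × 10740 s = 272,195 Mb = 34,024 MB.
Capacity: 12 TiB = 105,553,116 Mb; 387.79 items → 387 complete.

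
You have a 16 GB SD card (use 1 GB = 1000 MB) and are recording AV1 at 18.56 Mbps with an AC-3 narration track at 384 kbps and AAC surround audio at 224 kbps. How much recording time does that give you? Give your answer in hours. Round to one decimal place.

1.9 hours

Audio total: 384 + 224 = 608 kbps = 0.608 Mbps.
Total bitrate: 18.56 + 0.608 = 19.168 Mbps.
Capacity: 16 GB = 128,000 Mb.
Recording time: 128,000 / 19.168 = 6,678 s ≈ 1.85 hours.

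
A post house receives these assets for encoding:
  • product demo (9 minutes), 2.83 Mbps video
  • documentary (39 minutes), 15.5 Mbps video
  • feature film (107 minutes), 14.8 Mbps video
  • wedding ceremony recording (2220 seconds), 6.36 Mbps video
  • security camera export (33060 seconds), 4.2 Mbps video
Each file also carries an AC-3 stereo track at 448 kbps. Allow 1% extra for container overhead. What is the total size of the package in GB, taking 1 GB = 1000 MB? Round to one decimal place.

Audio: 448 kbps = 0.448 Mbps.
product demo: 3.278 Mbps × 540 s × 1.01 = 1787.8 Mb
documentary: 15.948 Mbps × 2340 s × 1.01 = 37691.5 Mb
feature film: 15.248 Mbps × 6420 s × 1.01 = 98871.1 Mb
wedding ceremony recording: 6.808 Mbps × 2220 s × 1.01 = 15264.9 Mb
security camera export: 4.648 Mbps × 33060 s × 1.01 = 155199.5 Mb
Total: 308814.8 Mb = 38601.9 MB.
= 38.60 GB.

38.6 GB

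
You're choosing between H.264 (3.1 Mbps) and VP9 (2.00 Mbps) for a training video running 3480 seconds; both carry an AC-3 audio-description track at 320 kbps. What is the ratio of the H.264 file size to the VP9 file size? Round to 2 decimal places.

Audio: 320 kbps = 0.320 Mbps.
H.264: 3.420 Mbps × 3480 s = 11901.6 Mb = 1.488 GB.
VP9: 2.320 Mbps × 3480 s = 8073.6 Mb = 1.009 GB.
Ratio: 1.488 / 1.009 = 1.474.

1.47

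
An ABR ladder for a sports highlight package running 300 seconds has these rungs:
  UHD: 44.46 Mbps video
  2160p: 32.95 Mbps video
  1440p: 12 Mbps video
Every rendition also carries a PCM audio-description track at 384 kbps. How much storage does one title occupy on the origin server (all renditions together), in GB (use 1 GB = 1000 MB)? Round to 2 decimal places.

3.40 GB

Audio: 384 kbps = 0.384 Mbps.
Sum of rendition bitrates: (44.46+0.384) + (32.95+0.384) + (12+0.384) = 90.562 Mbps.
× 300 s = 27,169 Mb = 3,396 MB = 3.396 GB.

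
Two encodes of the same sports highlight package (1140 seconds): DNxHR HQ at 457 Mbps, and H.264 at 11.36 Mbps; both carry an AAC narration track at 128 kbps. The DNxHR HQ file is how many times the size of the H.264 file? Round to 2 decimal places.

39.79

Audio: 128 kbps = 0.128 Mbps.
DNxHR HQ: 457.128 Mbps × 1140 s = 521125.9 Mb = 65.141 GB.
H.264: 11.488 Mbps × 1140 s = 13096.3 Mb = 1.637 GB.
Ratio: 65.141 / 1.637 = 39.792.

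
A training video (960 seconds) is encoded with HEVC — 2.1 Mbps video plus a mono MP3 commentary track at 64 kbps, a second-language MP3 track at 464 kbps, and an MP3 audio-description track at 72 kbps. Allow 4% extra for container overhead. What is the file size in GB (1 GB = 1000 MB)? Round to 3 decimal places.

0.337 GB

Audio total: 64 + 464 + 72 = 600 kbps = 0.600 Mbps.
Total bitrate: 2.1 + 0.600 = 2.700 Mbps.
Stream data: 2.700 Mbps × 960 s = 2592.0 Mb.
With 4% container overhead: ×1.04.
2,696 Mb ÷ 8 = 337.0 MB → 0.337 GB.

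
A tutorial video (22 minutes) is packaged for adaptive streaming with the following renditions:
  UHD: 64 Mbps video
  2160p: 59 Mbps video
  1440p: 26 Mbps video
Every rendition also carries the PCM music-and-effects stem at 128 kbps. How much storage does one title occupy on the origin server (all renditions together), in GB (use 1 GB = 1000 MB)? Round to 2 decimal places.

24.65 GB

22 min = 1320 s
Audio: 128 kbps = 0.128 Mbps.
Sum of rendition bitrates: (64+0.128) + (59+0.128) + (26+0.128) = 149.384 Mbps.
× 1320 s = 197,187 Mb = 24,648 MB = 24.65 GB.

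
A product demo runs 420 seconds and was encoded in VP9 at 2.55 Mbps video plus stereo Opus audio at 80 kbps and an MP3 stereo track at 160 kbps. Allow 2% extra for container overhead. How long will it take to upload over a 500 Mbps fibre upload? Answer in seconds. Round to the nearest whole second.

2 seconds

Audio total: 80 + 160 = 240 kbps = 0.240 Mbps.
Total bitrate: 2.790 Mbps.
File: 2.790 Mbps × 420 s = 1171.8 Mb.
With 2% container overhead: ×1.02. → 1195.2 Mb.
At 500 Mbps: 1195.2 / 500 = 2.4 s ≈ 2.39 seconds.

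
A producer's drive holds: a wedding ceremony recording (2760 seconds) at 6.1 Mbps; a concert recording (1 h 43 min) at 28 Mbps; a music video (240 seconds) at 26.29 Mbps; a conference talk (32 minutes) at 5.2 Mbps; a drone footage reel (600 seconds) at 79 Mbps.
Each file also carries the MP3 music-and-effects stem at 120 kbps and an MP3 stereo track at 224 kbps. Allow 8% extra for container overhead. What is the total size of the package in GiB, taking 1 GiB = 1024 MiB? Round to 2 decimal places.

32.39 GiB

Audio total: 120 + 224 = 344 kbps = 0.344 Mbps.
wedding ceremony recording: 6.444 Mbps × 2760 s × 1.08 = 19208.3 Mb
concert recording: 28.344 Mbps × 6180 s × 1.08 = 189179.2 Mb
music video: 26.634 Mbps × 240 s × 1.08 = 6903.5 Mb
conference talk: 5.544 Mbps × 1920 s × 1.08 = 11496.0 Mb
drone footage reel: 79.344 Mbps × 600 s × 1.08 = 51414.9 Mb
Total: 278202.0 Mb = 34775.2 MB.
= 32.39 GiB.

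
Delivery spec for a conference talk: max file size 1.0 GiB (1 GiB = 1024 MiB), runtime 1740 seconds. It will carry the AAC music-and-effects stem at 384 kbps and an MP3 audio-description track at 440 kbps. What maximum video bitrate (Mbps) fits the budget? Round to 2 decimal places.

4.11 Mbps

Budget: 1.0 GiB = 8589.9 Mb.
Total bitrate budget: 8589.9 Mb / 1740 s = 4.937 Mbps.
Audio total: 384 + 440 = 824 kbps = 0.824 Mbps.
Video: 4.937 − 0.824 = 4.113 Mbps.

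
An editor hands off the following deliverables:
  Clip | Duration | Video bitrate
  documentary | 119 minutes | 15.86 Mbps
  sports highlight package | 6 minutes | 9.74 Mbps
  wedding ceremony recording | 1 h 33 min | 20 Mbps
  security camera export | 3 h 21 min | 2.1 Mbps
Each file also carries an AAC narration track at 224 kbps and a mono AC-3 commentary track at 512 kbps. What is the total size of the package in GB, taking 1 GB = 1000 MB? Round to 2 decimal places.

Audio total: 224 + 512 = 736 kbps = 0.736 Mbps.
documentary: 16.596 Mbps × 7140 s = 118495.4 Mb
sports highlight package: 10.476 Mbps × 360 s = 3771.4 Mb
wedding ceremony recording: 20.736 Mbps × 5580 s = 115706.9 Mb
security camera export: 2.836 Mbps × 12060 s = 34202.2 Mb
Total: 272175.8 Mb = 34022.0 MB.
= 34.02 GB.

34.02 GB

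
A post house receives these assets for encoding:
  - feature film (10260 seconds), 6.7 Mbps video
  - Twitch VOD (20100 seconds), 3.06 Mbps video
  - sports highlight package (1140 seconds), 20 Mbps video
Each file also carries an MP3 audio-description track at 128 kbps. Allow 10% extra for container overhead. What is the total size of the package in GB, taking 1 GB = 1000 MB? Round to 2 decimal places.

21.60 GB

Audio: 128 kbps = 0.128 Mbps.
feature film: 6.828 Mbps × 10260 s × 1.10 = 77060.8 Mb
Twitch VOD: 3.188 Mbps × 20100 s × 1.10 = 70486.7 Mb
sports highlight package: 20.128 Mbps × 1140 s × 1.10 = 25240.5 Mb
Total: 172788.0 Mb = 21598.5 MB.
= 21.60 GB.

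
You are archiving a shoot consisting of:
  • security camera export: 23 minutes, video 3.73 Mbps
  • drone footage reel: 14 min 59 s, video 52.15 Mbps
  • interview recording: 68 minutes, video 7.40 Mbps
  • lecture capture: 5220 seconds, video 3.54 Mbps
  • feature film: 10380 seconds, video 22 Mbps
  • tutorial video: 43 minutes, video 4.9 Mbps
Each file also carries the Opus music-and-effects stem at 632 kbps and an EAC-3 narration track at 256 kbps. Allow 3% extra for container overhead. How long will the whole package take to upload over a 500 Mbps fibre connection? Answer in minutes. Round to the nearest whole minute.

12 minutes

Audio total: 632 + 256 = 888 kbps = 0.888 Mbps.
security camera export: 4.618 Mbps × 1380 s × 1.03 = 6564.0 Mb
drone footage reel: 53.038 Mbps × 899 s × 1.03 = 49111.6 Mb
interview recording: 8.288 Mbps × 4080 s × 1.03 = 34829.5 Mb
lecture capture: 4.428 Mbps × 5220 s × 1.03 = 23807.6 Mb
feature film: 22.888 Mbps × 10380 s × 1.03 = 244704.8 Mb
tutorial video: 5.788 Mbps × 2580 s × 1.03 = 15381.0 Mb
Total: 374398.5 Mb = 46799.8 MB.
At 500 Mbps: 374398.5 / 500 = 749 s ≈ 12.5 minutes.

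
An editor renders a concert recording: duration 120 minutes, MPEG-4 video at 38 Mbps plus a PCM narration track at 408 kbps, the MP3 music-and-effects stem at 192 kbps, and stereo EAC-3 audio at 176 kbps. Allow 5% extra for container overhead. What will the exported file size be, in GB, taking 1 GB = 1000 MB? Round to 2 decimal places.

36.64 GB

120 min = 7200 s
Audio total: 408 + 192 + 176 = 776 kbps = 0.776 Mbps.
Total bitrate: 38 + 0.776 = 38.776 Mbps.
Stream data: 38.776 Mbps × 7200 s = 279187.2 Mb.
With 5% container overhead: ×1.05.
293,147 Mb ÷ 8 = 36,643 MB → 36.64 GB.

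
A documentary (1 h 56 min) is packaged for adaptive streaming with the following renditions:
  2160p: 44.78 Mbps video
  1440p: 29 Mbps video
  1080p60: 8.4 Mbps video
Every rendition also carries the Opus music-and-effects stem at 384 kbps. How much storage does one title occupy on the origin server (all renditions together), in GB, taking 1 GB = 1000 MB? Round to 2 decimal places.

1 h 56 min = 116 min = 6960 s
Audio: 384 kbps = 0.384 Mbps.
Sum of rendition bitrates: (44.78+0.384) + (29+0.384) + (8.4+0.384) = 83.332 Mbps.
× 6960 s = 579,991 Mb = 72,499 MB = 72.50 GB.

72.50 GB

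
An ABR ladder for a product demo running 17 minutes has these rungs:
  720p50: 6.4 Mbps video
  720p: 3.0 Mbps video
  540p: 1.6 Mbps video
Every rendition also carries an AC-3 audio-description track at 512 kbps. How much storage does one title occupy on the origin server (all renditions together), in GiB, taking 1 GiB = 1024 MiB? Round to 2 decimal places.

17 min = 1020 s
Audio: 512 kbps = 0.512 Mbps.
Sum of rendition bitrates: (6.4+0.512) + (3.0+0.512) + (1.6+0.512) = 12.536 Mbps.
× 1020 s = 12,787 Mb = 1,598 MB = 1.489 GiB.

1.49 GiB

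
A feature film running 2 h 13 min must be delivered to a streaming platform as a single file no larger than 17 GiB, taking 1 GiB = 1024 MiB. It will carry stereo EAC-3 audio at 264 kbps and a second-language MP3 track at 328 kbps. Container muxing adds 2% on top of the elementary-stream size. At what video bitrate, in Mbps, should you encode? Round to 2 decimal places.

Budget: 17 GiB = 146028.9 Mb.
Stream payload after overhead: 146028.9 / 1.02 = 143165.6 Mb.
2 h 13 min = 133 min = 7980 s
Total bitrate budget: 143165.6 Mb / 7980 s = 17.941 Mbps.
Audio total: 264 + 328 = 592 kbps = 0.592 Mbps.
Video: 17.941 − 0.592 = 17.349 Mbps.

17.35 Mbps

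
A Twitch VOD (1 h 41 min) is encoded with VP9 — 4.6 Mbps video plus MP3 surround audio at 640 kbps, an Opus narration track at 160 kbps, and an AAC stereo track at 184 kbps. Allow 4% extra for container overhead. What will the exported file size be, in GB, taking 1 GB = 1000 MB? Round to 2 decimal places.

1 h 41 min = 101 min = 6060 s
Audio total: 640 + 160 + 184 = 984 kbps = 0.984 Mbps.
Total bitrate: 4.6 + 0.984 = 5.584 Mbps.
Stream data: 5.584 Mbps × 6060 s = 33839.0 Mb.
With 4% container overhead: ×1.04.
35,193 Mb ÷ 8 = 4,399 MB → 4.399 GB.

4.40 GB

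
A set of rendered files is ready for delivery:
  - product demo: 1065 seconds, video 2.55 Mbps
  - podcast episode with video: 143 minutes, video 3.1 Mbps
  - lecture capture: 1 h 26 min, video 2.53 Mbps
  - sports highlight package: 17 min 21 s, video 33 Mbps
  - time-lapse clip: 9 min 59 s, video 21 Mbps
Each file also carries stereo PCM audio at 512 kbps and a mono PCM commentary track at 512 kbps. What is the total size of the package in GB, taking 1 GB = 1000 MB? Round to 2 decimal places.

Audio total: 512 + 512 = 1024 kbps = 1.024 Mbps.
product demo: 3.574 Mbps × 1065 s = 3806.3 Mb
podcast episode with video: 4.124 Mbps × 8580 s = 35383.9 Mb
lecture capture: 3.554 Mbps × 5160 s = 18338.6 Mb
sports highlight package: 34.024 Mbps × 1041 s = 35419.0 Mb
time-lapse clip: 22.024 Mbps × 599 s = 13192.4 Mb
Total: 106140.2 Mb = 13267.5 MB.
= 13.27 GB.

13.27 GB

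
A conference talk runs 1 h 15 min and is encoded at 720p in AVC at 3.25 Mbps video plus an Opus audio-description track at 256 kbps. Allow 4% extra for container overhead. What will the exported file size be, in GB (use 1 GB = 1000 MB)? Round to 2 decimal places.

2.05 GB

1 h 15 min = 75 min = 4500 s
Audio: 256 kbps = 0.256 Mbps.
Total bitrate: 3.25 + 0.256 = 3.506 Mbps.
Stream data: 3.506 Mbps × 4500 s = 15777.0 Mb.
With 4% container overhead: ×1.04.
16,408 Mb ÷ 8 = 2,051 MB → 2.051 GB.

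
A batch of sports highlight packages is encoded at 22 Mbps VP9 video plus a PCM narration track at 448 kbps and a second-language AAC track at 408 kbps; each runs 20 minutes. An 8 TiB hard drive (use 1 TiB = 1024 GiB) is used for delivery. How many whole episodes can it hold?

20 min = 1200 s
Audio total: 448 + 408 = 856 kbps = 0.856 Mbps.
Total bitrate: 22.856 Mbps.
Per item: 22.856 Mbps × 1200 s = 27,427 Mb = 3,428 MB.
Capacity: 8 TiB = 70,368,744 Mb; 2565.66 items → 2565 complete.

2565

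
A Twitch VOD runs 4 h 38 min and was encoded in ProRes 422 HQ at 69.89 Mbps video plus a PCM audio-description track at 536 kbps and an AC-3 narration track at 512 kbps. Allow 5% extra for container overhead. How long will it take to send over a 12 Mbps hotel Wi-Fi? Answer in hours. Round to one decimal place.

28.8 hours

4 h 38 min = 278 min = 16680 s
Audio total: 536 + 512 = 1048 kbps = 1.048 Mbps.
Total bitrate: 70.938 Mbps.
File: 70.938 Mbps × 16680 s = 1183245.8 Mb.
With 5% container overhead: ×1.05. → 1242408.1 Mb.
At 12 Mbps: 1242408.1 / 12 = 103534.0 s ≈ 28.8 hours.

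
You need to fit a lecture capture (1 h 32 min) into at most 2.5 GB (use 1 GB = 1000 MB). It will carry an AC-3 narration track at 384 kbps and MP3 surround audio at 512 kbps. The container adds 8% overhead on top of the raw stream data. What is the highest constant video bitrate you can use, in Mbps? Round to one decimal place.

2.5 Mbps

Budget: 2.5 GB = 20000.0 Mb.
Stream payload after overhead: 20000.0 / 1.08 = 18518.5 Mb.
1 h 32 min = 92 min = 5520 s
Total bitrate budget: 18518.5 Mb / 5520 s = 3.355 Mbps.
Audio total: 384 + 512 = 896 kbps = 0.896 Mbps.
Video: 3.355 − 0.896 = 2.459 Mbps.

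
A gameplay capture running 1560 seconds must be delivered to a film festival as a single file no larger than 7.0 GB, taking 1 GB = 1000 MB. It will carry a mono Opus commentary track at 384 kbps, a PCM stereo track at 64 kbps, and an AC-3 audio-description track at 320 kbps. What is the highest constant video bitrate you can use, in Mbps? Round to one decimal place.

35.1 Mbps

Budget: 7.0 GB = 56000.0 Mb.
Total bitrate budget: 56000.0 Mb / 1560 s = 35.897 Mbps.
Audio total: 384 + 64 + 320 = 768 kbps = 0.768 Mbps.
Video: 35.897 − 0.768 = 35.129 Mbps.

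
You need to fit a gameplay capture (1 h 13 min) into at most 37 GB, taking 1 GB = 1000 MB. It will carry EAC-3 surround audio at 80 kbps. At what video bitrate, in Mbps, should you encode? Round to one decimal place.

67.5 Mbps

Budget: 37 GB = 296000.0 Mb.
1 h 13 min = 73 min = 4380 s
Total bitrate budget: 296000.0 Mb / 4380 s = 67.580 Mbps.
Audio: 80 kbps = 0.080 Mbps.
Video: 67.580 − 0.080 = 67.500 Mbps.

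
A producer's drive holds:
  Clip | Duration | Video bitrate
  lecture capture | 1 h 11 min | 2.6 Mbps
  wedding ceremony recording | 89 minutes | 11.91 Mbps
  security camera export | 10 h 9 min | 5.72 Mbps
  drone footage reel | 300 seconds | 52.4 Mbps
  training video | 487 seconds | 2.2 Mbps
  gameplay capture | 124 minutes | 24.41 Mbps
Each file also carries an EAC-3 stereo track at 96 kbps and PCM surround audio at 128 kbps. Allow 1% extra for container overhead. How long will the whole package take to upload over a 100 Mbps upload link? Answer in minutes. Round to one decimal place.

83.2 minutes

Audio total: 96 + 128 = 224 kbps = 0.224 Mbps.
lecture capture: 2.824 Mbps × 4260 s × 1.01 = 12150.5 Mb
wedding ceremony recording: 12.134 Mbps × 5340 s × 1.01 = 65443.5 Mb
security camera export: 5.944 Mbps × 36540 s × 1.01 = 219365.7 Mb
drone footage reel: 52.624 Mbps × 300 s × 1.01 = 15945.1 Mb
training video: 2.424 Mbps × 487 s × 1.01 = 1192.3 Mb
gameplay capture: 24.634 Mbps × 7440 s × 1.01 = 185109.7 Mb
Total: 499206.9 Mb = 62400.9 MB.
At 100 Mbps: 499206.9 / 100 = 4992 s ≈ 83.2 minutes.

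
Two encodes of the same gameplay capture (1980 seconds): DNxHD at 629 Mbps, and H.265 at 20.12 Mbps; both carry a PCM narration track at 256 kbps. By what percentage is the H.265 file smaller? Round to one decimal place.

Audio: 256 kbps = 0.256 Mbps.
DNxHD: 629.256 Mbps × 1980 s = 1245926.9 Mb = 155.741 GB.
H.265: 20.376 Mbps × 1980 s = 40344.5 Mb = 5.043 GB.
Reduction: (1 − 5.043/155.741) × 100 = 96.76%.

96.8%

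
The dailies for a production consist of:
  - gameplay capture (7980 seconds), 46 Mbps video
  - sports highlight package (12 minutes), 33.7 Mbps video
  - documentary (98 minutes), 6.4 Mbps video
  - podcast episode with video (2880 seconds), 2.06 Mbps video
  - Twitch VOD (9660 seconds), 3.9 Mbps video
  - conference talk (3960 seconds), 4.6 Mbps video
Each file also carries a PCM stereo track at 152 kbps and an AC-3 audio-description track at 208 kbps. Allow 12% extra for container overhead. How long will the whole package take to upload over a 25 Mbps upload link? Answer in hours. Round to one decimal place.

6.2 hours

Audio total: 152 + 208 = 360 kbps = 0.360 Mbps.
gameplay capture: 46.360 Mbps × 7980 s × 1.12 = 414347.1 Mb
sports highlight package: 34.060 Mbps × 720 s × 1.12 = 27466.0 Mb
documentary: 6.760 Mbps × 5880 s × 1.12 = 44518.7 Mb
podcast episode with video: 2.420 Mbps × 2880 s × 1.12 = 7806.0 Mb
Twitch VOD: 4.260 Mbps × 9660 s × 1.12 = 46089.8 Mb
conference talk: 4.960 Mbps × 3960 s × 1.12 = 21998.6 Mb
Total: 562226.1 Mb = 70278.3 MB.
At 25 Mbps: 562226.1 / 25 = 22489 s ≈ 6.25 hours.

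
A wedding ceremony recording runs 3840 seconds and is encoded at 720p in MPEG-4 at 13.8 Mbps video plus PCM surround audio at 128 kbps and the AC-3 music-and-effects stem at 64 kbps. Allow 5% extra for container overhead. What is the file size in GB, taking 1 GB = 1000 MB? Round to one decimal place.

7.1 GB

Audio total: 128 + 64 = 192 kbps = 0.192 Mbps.
Total bitrate: 13.8 + 0.192 = 13.992 Mbps.
Stream data: 13.992 Mbps × 3840 s = 53729.3 Mb.
With 5% container overhead: ×1.05.
56,416 Mb ÷ 8 = 7,052 MB → 7.052 GB.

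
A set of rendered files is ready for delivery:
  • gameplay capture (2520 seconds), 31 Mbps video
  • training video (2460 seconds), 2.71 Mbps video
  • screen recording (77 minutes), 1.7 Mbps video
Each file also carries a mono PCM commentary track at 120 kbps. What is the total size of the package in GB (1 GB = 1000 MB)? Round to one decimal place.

11.7 GB

Audio: 120 kbps = 0.120 Mbps.
gameplay capture: 31.120 Mbps × 2520 s = 78422.4 Mb
training video: 2.830 Mbps × 2460 s = 6961.8 Mb
screen recording: 1.820 Mbps × 4620 s = 8408.4 Mb
Total: 93792.6 Mb = 11724.1 MB.
= 11.72 GB.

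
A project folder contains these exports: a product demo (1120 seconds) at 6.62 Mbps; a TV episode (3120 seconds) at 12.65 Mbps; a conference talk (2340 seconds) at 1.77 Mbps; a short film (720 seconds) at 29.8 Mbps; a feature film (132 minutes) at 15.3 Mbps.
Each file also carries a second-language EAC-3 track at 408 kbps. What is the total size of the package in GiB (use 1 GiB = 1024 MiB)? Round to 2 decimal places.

Audio: 408 kbps = 0.408 Mbps.
product demo: 7.028 Mbps × 1120 s = 7871.4 Mb
TV episode: 13.058 Mbps × 3120 s = 40741.0 Mb
conference talk: 2.178 Mbps × 2340 s = 5096.5 Mb
short film: 30.208 Mbps × 720 s = 21749.8 Mb
feature film: 15.708 Mbps × 7920 s = 124407.4 Mb
Total: 199866.0 Mb = 24983.2 MB.
= 23.27 GiB.

23.27 GiB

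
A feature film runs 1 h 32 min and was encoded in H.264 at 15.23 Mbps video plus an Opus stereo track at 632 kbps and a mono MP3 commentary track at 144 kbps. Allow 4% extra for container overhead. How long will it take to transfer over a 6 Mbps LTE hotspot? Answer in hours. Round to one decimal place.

4.3 hours

1 h 32 min = 92 min = 5520 s
Audio total: 632 + 144 = 776 kbps = 0.776 Mbps.
Total bitrate: 16.006 Mbps.
File: 16.006 Mbps × 5520 s = 88353.1 Mb.
With 4% container overhead: ×1.04. → 91887.2 Mb.
At 6 Mbps: 91887.2 / 6 = 15314.5 s ≈ 4.25 hours.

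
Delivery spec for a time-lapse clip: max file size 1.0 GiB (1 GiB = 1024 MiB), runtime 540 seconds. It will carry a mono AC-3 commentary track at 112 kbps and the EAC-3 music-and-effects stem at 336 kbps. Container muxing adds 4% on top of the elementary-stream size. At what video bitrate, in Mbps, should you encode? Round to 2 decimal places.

Budget: 1.0 GiB = 8589.9 Mb.
Stream payload after overhead: 8589.9 / 1.04 = 8259.6 Mb.
Total bitrate budget: 8259.6 Mb / 540 s = 15.295 Mbps.
Audio total: 112 + 336 = 448 kbps = 0.448 Mbps.
Video: 15.295 − 0.448 = 14.847 Mbps.

14.85 Mbps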